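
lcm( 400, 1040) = 5200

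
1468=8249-6781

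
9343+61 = 9404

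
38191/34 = 1123 + 9/34 = 1123.26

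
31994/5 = 6398  +  4/5 = 6398.80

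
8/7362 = 4/3681 = 0.00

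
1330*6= 7980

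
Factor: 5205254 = 2^1 * 89^1*29243^1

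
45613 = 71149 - 25536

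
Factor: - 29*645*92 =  - 2^2*3^1*5^1 * 23^1 *29^1*43^1  =  - 1720860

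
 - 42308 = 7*( - 6044)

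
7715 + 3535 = 11250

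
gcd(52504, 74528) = 8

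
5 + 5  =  10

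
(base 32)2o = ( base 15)5d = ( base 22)40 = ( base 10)88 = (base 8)130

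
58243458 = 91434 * 637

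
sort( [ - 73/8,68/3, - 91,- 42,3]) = [ - 91, - 42, - 73/8, 3,68/3]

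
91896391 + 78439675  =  170336066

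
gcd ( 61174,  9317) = 1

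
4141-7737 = -3596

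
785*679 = 533015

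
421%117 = 70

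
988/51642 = 26/1359 = 0.02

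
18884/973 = 18884/973= 19.41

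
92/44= 2+1/11 = 2.09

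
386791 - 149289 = 237502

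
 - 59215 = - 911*65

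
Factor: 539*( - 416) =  - 2^5*7^2 * 11^1*13^1 =-224224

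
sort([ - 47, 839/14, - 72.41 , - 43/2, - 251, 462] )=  [-251, - 72.41, - 47, - 43/2,839/14, 462] 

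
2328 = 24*97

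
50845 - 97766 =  - 46921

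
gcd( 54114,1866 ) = 1866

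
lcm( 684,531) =40356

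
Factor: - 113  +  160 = 47^1= 47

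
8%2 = 0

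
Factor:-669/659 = -3^1 * 223^1*659^( - 1)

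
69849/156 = 1791/4 = 447.75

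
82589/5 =82589/5= 16517.80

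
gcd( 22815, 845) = 845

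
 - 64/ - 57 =64/57 = 1.12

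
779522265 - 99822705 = 679699560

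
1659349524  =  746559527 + 912789997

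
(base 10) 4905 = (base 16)1329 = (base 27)6ji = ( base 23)966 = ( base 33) 4GL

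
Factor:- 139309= -139309^1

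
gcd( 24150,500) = 50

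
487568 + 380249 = 867817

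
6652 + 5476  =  12128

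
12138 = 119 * 102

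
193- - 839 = 1032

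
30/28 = 15/14  =  1.07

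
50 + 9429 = 9479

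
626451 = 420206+206245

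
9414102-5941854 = 3472248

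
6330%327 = 117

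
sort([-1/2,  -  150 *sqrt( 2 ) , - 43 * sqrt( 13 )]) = [-150 * sqrt( 2), - 43*sqrt(13),-1/2]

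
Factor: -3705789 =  - 3^1*1235263^1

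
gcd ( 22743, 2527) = 2527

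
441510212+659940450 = 1101450662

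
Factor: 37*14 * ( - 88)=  - 2^4*7^1  *  11^1*37^1 = -45584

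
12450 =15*830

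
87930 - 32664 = 55266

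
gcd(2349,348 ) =87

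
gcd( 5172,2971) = 1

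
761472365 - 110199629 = 651272736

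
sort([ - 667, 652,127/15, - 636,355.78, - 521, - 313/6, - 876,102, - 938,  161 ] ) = [ - 938,  -  876, - 667, - 636, - 521,  -  313/6,127/15  ,  102, 161,355.78,652] 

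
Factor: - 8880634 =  - 2^1*7^1 * 634331^1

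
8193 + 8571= 16764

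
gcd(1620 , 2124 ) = 36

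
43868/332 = 132 + 11/83 = 132.13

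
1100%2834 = 1100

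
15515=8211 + 7304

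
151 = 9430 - 9279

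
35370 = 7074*5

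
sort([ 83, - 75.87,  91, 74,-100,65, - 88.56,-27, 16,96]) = [ - 100,- 88.56, - 75.87, - 27,16,65, 74,83,  91,96]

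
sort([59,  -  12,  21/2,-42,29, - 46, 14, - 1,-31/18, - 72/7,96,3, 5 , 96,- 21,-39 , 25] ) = [ - 46, - 42, - 39, - 21, - 12, - 72/7, -31/18, - 1, 3,5, 21/2,14,25 , 29,59,  96, 96]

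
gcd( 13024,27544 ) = 88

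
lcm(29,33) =957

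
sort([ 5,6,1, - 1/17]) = [-1/17, 1,  5 , 6]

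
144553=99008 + 45545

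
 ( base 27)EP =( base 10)403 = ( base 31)d0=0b110010011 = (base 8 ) 623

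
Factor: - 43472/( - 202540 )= 44/205= 2^2*5^(-1)*11^1 * 41^(  -  1) 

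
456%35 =1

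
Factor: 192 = 2^6*3^1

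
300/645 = 20/43 =0.47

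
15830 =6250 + 9580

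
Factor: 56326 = 2^1*28163^1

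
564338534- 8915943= 555422591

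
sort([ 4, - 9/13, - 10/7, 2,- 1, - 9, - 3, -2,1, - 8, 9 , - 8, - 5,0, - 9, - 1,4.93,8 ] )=[ - 9,-9, - 8,-8, - 5, - 3, - 2, - 10/7, - 1,-1,  -  9/13,  0, 1, 2, 4, 4.93,8,9 ]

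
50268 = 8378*6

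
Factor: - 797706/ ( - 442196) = 2^ ( - 1)*3^2*7^1* 13^1*227^( - 1) = 819/454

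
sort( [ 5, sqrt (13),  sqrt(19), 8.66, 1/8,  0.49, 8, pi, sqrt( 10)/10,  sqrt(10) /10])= [1/8, sqrt(10)/10,sqrt( 10)/10, 0.49,  pi,  sqrt ( 13 ),sqrt( 19), 5,8,8.66]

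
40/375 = 8/75 = 0.11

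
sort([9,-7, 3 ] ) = [- 7,3,9] 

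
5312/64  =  83= 83.00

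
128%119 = 9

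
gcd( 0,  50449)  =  50449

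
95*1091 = 103645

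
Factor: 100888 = 2^3*12611^1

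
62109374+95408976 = 157518350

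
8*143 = 1144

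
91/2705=91/2705 = 0.03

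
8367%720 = 447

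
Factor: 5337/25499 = 9/43 = 3^2*43^( - 1)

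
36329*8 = 290632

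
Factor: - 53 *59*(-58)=2^1*29^1 * 53^1*59^1 = 181366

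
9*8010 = 72090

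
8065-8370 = - 305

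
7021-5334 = 1687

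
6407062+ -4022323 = 2384739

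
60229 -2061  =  58168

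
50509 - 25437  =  25072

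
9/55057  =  9/55057= 0.00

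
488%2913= 488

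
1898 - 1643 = 255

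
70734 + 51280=122014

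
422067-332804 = 89263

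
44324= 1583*28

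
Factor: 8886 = 2^1  *3^1 * 1481^1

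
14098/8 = 7049/4 = 1762.25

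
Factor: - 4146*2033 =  - 2^1*3^1*19^1*107^1*691^1 = - 8428818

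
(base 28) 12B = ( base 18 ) 2b5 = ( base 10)851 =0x353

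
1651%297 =166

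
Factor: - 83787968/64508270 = - 41893984/32254135=- 2^5*5^( - 1 )*11^1*17^1*67^( - 1)*7001^1 * 96281^( -1 ) 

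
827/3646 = 827/3646 = 0.23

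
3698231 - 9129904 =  - 5431673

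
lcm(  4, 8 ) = 8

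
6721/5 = 6721/5 = 1344.20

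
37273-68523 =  - 31250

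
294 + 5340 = 5634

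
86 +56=142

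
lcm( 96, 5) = 480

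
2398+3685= 6083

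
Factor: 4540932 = 2^2*3^2*11^1*11467^1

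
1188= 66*18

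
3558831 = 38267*93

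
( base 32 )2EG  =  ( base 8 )4720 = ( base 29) 2SI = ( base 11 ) 1984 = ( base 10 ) 2512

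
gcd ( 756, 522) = 18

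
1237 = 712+525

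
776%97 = 0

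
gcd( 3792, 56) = 8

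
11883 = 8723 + 3160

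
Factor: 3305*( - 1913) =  - 5^1*661^1 * 1913^1 = - 6322465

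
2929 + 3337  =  6266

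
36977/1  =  36977 = 36977.00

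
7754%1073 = 243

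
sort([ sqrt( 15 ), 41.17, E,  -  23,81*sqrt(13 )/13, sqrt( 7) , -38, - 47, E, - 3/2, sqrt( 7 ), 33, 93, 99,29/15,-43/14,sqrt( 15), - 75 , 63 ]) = [ - 75, - 47, - 38, - 23, - 43/14,-3/2, 29/15, sqrt( 7),sqrt( 7 ), E, E, sqrt (15), sqrt( 15), 81* sqrt( 13) /13,33,41.17 , 63,93, 99]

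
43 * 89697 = 3856971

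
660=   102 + 558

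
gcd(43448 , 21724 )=21724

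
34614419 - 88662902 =  -  54048483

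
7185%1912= 1449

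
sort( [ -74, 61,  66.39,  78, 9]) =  [ - 74, 9, 61, 66.39,78]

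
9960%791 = 468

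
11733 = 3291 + 8442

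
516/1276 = 129/319 = 0.40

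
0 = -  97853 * 0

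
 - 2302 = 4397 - 6699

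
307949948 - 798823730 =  - 490873782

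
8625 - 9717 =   -  1092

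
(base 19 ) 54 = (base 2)1100011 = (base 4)1203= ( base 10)99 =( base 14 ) 71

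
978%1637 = 978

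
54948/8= 13737/2 = 6868.50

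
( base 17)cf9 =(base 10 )3732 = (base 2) 111010010100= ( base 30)44c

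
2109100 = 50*42182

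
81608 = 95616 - 14008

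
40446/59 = 685 + 31/59 = 685.53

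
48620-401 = 48219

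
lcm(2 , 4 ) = 4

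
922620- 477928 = 444692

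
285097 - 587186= - 302089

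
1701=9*189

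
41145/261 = 157 + 56/87 = 157.64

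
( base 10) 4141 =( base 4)1000231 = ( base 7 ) 15034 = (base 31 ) 49i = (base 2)1000000101101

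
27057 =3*9019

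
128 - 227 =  -99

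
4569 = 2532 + 2037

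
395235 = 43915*9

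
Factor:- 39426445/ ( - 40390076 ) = 2^(-2)*5^1*7885289^1*10097519^( - 1 )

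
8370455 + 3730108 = 12100563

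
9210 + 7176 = 16386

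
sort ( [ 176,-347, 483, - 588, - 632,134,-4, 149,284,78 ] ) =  [ - 632, - 588, - 347,- 4, 78, 134, 149,176, 284, 483 ] 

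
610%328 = 282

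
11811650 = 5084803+6726847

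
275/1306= 275/1306 = 0.21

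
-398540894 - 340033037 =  - 738573931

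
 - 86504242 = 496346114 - 582850356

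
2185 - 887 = 1298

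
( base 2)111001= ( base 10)57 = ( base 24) 29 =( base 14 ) 41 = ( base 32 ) 1p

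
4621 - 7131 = -2510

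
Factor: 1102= 2^1 * 19^1 *29^1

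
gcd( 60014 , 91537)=1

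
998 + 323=1321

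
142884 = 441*324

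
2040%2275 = 2040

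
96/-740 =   -  1 + 161/185 = -0.13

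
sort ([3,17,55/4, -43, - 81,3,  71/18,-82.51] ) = [ - 82.51, -81, - 43,3,3 , 71/18,55/4,17 ]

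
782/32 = 24 + 7/16  =  24.44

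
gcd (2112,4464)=48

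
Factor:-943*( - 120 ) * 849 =2^3*3^2*5^1*23^1*41^1*283^1  =  96072840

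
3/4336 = 3/4336 = 0.00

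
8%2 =0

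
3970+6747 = 10717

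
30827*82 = 2527814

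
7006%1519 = 930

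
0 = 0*( - 438 )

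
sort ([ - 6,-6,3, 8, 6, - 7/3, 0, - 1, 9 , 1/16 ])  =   [ - 6, - 6,-7/3, - 1, 0, 1/16,3,  6, 8,9]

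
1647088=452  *3644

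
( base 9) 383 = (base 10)318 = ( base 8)476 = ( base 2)100111110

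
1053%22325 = 1053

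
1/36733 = 1/36733 = 0.00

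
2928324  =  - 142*(  -  20622) 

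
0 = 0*93424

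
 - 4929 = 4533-9462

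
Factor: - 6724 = - 2^2*41^2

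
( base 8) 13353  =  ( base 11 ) 4454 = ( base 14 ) 21d1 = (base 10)5867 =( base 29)6s9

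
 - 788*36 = -28368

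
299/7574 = 299/7574 = 0.04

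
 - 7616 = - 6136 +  - 1480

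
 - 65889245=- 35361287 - 30527958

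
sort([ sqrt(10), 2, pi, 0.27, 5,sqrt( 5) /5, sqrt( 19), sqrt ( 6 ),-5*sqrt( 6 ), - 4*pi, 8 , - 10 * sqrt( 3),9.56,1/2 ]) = [ - 10*sqrt(3), - 4 * pi, - 5*sqrt( 6),0.27 , sqrt(5) /5, 1/2,2, sqrt(6), pi , sqrt( 10 ), sqrt(19),  5, 8, 9.56 ]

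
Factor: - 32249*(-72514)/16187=2338503986/16187 = 2^1*7^1*13^1 * 17^1*271^1*2789^1 * 16187^( - 1)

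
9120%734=312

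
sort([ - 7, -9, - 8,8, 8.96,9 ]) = [-9, - 8,-7,8, 8.96,9]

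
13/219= 13/219=0.06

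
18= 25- 7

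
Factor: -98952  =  -2^3*3^1 *7^1*19^1 *31^1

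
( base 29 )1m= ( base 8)63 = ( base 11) 47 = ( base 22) 27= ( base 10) 51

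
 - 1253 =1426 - 2679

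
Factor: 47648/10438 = 2^4*17^(- 1 )*307^( - 1 )*1489^1 = 23824/5219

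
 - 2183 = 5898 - 8081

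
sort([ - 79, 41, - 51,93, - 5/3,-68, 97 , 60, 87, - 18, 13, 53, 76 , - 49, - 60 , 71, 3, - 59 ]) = [ - 79,-68,- 60, - 59,  -  51, - 49,-18, - 5/3,3, 13,41, 53, 60, 71,76,87, 93, 97]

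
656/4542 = 328/2271 = 0.14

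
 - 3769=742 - 4511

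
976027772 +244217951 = 1220245723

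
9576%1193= 32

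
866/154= 5 + 48/77 = 5.62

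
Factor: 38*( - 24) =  - 912 = - 2^4*3^1*19^1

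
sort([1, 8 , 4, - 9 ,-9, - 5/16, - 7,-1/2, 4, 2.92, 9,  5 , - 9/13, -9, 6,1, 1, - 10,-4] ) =[-10, -9, - 9,-9,-7,-4,  -  9/13, - 1/2, - 5/16,1,  1,  1,2.92,4, 4, 5,6, 8,9 ] 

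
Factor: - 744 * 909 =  - 676296 = - 2^3 *3^3* 31^1 * 101^1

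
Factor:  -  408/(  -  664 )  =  51/83  =  3^1*17^1*83^( - 1)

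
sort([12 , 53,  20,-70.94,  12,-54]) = [ - 70.94, - 54,  12,12, 20, 53]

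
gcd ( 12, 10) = 2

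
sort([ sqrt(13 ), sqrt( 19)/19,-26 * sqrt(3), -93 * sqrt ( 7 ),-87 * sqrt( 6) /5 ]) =[ - 93 * sqrt(7), - 26*sqrt( 3), - 87*sqrt(6 )/5,sqrt( 19 ) /19,  sqrt(13 )] 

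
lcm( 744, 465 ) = 3720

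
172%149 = 23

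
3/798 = 1/266 = 0.00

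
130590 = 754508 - 623918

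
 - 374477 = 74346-448823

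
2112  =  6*352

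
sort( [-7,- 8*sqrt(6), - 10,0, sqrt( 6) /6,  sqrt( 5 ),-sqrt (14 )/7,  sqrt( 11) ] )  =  [ - 8*sqrt( 6), - 10, - 7, - sqrt( 14 ) /7 , 0,sqrt( 6)/6 , sqrt(5 ),sqrt( 11) ] 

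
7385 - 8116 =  - 731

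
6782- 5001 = 1781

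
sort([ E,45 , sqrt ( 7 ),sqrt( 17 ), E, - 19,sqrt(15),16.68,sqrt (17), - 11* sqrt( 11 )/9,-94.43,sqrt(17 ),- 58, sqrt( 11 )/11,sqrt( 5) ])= [-94.43,-58, -19, - 11*sqrt( 11) /9 , sqrt( 11)/11,sqrt ( 5),sqrt ( 7 ),E,E,sqrt( 15),sqrt( 17),sqrt(17 ),sqrt(17 ), 16.68,45]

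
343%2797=343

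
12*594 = 7128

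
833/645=833/645 = 1.29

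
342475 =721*475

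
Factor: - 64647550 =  - 2^1 * 5^2 * 11^1  *  117541^1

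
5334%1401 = 1131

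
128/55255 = 128/55255= 0.00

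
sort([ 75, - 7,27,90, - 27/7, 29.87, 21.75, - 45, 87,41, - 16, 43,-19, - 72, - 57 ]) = [-72,-57, - 45,-19,- 16, - 7, -27/7, 21.75, 27, 29.87,41, 43,75, 87, 90]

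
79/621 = 79/621 =0.13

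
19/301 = 19/301 = 0.06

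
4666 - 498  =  4168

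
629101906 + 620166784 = 1249268690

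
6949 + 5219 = 12168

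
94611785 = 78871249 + 15740536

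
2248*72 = 161856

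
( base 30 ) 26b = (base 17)6f2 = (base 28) 2F3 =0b11111000111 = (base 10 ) 1991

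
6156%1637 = 1245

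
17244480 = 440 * 39192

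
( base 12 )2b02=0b1001110110010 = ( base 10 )5042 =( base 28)6c2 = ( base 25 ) 81h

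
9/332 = 9/332 = 0.03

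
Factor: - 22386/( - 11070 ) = 3^( - 2 )*5^(-1)*7^1*13^1 =91/45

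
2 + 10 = 12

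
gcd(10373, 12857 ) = 23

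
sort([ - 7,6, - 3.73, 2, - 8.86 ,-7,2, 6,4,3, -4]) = [ - 8.86, - 7, -7, - 4, - 3.73,2, 2,3,4,6,6 ] 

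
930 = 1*930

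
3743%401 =134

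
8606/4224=4303/2112 = 2.04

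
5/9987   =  5/9987 =0.00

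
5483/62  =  5483/62 = 88.44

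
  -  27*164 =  - 4428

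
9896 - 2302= 7594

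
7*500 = 3500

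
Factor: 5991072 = 2^5*3^1*17^1*3671^1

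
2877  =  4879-2002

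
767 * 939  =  720213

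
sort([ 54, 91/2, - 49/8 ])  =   [ - 49/8,91/2,  54]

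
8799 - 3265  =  5534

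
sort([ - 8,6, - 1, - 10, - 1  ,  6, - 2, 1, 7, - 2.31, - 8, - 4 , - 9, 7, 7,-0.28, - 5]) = [  -  10, - 9, - 8, - 8, - 5,  -  4, - 2.31, - 2, - 1, - 1,-0.28,1,6, 6 , 7,7, 7]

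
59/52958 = 59/52958 = 0.00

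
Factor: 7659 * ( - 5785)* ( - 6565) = 290877522975 = 3^2 * 5^2*13^2*23^1 * 37^1 * 89^1*101^1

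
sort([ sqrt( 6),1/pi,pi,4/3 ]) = [1/pi,  4/3, sqrt( 6), pi] 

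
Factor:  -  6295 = -5^1 * 1259^1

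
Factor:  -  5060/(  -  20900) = 5^ (-1 )*19^ ( - 1)*23^1  =  23/95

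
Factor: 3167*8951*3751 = 106332661567  =  11^2*31^1*3167^1*8951^1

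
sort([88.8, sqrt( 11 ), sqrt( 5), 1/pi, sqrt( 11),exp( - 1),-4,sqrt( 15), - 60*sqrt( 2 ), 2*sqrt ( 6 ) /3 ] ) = [ - 60*sqrt( 2), -4 , 1/pi , exp ( - 1), 2*sqrt( 6 ) /3, sqrt( 5),sqrt(11 ),  sqrt ( 11 ),sqrt( 15 ), 88.8] 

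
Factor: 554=2^1*277^1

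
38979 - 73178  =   -34199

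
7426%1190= 286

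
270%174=96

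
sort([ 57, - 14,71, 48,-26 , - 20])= [ - 26 , - 20 , - 14, 48,57,  71]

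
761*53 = 40333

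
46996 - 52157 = - 5161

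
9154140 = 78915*116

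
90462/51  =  30154/17= 1773.76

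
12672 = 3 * 4224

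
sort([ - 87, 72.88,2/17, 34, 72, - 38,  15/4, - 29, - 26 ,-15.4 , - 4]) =[ -87, - 38,-29, - 26, - 15.4, - 4, 2/17 , 15/4, 34, 72, 72.88 ]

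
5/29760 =1/5952 =0.00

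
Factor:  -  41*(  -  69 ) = 2829 = 3^1*23^1*41^1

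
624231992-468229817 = 156002175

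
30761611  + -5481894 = 25279717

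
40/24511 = 40/24511 = 0.00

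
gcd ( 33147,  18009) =261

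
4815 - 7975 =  - 3160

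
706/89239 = 706/89239 = 0.01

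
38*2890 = 109820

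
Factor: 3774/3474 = 3^(-1)  *17^1*37^1*193^( - 1 )  =  629/579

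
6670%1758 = 1396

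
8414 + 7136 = 15550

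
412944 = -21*( - 19664 ) 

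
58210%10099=7715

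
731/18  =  40 + 11/18= 40.61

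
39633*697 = 27624201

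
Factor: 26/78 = 1/3 = 3^( - 1 )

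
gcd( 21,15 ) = 3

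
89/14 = 6 + 5/14 = 6.36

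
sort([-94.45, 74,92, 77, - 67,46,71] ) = [-94.45, - 67,46 , 71, 74,77 , 92] 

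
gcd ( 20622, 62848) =982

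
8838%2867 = 237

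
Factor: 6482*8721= 2^1 *3^3 * 7^1 * 17^1*19^1 * 463^1= 56529522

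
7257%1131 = 471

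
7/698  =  7/698 = 0.01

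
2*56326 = 112652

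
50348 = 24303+26045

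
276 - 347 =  - 71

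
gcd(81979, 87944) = 1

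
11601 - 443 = 11158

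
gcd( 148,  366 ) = 2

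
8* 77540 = 620320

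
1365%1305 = 60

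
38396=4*9599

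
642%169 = 135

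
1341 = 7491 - 6150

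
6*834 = 5004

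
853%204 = 37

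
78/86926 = 39/43463 = 0.00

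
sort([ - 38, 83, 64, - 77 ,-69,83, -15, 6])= [ - 77,  -  69, - 38, - 15 , 6, 64,  83, 83]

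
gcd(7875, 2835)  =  315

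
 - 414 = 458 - 872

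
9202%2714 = 1060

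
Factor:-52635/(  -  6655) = 3^1*11^( - 1)*29^1=87/11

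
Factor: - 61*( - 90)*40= 219600  =  2^4*3^2*5^2*61^1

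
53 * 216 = 11448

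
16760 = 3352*5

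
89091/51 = 29697/17 = 1746.88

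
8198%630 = 8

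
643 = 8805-8162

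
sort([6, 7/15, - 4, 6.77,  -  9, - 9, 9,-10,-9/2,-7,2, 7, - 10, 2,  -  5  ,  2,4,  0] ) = [  -  10, - 10, - 9, - 9,  -  7,  -  5, - 9/2, -4, 0, 7/15,2, 2, 2, 4,6, 6.77, 7, 9]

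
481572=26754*18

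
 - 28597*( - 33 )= 943701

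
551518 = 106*5203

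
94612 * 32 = 3027584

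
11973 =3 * 3991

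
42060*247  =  10388820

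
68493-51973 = 16520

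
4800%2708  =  2092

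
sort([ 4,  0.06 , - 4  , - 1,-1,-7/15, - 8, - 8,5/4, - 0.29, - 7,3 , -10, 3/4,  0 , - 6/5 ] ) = [ - 10, - 8, - 8 ,-7,  -  4,- 6/5 , - 1 , - 1, - 7/15, - 0.29 , 0, 0.06,  3/4 , 5/4 , 3,4]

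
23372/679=23372/679 = 34.42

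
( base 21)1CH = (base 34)ku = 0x2c6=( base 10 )710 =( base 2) 1011000110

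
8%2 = 0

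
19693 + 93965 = 113658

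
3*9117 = 27351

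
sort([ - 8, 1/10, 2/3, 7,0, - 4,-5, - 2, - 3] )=[ - 8,-5,-4, - 3 ,- 2, 0 , 1/10,2/3,  7]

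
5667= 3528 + 2139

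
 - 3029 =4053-7082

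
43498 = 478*91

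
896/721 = 1 + 25/103 = 1.24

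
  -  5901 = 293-6194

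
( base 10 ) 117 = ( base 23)52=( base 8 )165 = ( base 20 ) 5H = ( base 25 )4h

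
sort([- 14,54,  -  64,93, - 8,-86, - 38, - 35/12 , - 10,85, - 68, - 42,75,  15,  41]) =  [ - 86, -68,-64 , - 42, - 38,  -  14, - 10, - 8, - 35/12,15 , 41,54,  75, 85 , 93 ]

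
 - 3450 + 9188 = 5738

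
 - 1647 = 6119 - 7766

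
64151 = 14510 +49641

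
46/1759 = 46/1759 = 0.03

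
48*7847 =376656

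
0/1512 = 0= 0.00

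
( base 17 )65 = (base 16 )6B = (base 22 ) 4J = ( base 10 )107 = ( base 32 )3b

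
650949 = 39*16691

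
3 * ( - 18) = - 54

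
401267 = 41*9787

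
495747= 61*8127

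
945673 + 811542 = 1757215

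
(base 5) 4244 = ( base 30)J4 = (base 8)1076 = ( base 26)M2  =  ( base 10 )574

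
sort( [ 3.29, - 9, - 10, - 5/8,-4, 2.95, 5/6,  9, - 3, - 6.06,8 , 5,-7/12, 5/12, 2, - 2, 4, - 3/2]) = [ - 10 , - 9, - 6.06, - 4, - 3,  -  2, - 3/2 ,  -  5/8,-7/12, 5/12,5/6,2,  2.95,  3.29,4, 5, 8, 9 ]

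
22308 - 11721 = 10587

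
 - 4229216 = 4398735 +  - 8627951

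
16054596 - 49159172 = -33104576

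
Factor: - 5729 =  - 17^1*337^1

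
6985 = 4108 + 2877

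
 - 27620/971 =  - 29 + 539/971=- 28.44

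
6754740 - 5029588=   1725152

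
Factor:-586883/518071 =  - 11^1*347^(-1)*1493^( -1)*53353^1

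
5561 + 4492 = 10053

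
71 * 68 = 4828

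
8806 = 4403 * 2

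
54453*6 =326718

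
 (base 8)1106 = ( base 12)406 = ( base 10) 582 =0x246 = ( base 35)GM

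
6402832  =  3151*2032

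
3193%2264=929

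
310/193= 310/193= 1.61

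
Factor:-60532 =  - 2^2 * 37^1*409^1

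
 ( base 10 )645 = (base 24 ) 12l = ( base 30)lf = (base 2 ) 1010000101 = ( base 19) 1EI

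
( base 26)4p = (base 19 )6F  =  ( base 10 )129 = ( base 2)10000001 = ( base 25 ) 54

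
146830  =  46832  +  99998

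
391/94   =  391/94 = 4.16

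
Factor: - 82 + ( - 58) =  - 140=-2^2* 5^1*7^1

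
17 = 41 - 24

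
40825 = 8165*5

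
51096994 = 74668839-23571845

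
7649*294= 2248806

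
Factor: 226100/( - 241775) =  - 476/509 = - 2^2*7^1*17^1*509^( - 1) 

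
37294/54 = 18647/27 =690.63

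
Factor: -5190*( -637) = 3306030= 2^1*3^1*5^1*7^2*13^1*173^1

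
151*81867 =12361917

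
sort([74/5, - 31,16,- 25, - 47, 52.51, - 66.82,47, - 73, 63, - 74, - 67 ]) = [ - 74, - 73, - 67, - 66.82, - 47, - 31, - 25, 74/5, 16, 47, 52.51,63]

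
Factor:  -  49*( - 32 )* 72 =112896 = 2^8*3^2*7^2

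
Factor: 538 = 2^1* 269^1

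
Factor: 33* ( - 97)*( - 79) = 252879 = 3^1 * 11^1 * 79^1*97^1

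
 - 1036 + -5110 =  - 6146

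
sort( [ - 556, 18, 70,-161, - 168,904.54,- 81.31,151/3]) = [-556, - 168,- 161,-81.31,18, 151/3, 70,904.54] 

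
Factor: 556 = 2^2*139^1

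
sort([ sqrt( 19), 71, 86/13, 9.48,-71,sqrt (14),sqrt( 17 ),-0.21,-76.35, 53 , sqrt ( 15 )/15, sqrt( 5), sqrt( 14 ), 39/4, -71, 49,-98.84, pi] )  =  [-98.84 , - 76.35, - 71, - 71,-0.21, sqrt( 15)/15,  sqrt( 5),pi, sqrt( 14 ),sqrt( 14), sqrt (17), sqrt( 19 ), 86/13, 9.48, 39/4, 49,  53, 71]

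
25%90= 25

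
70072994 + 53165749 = 123238743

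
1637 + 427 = 2064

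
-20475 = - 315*65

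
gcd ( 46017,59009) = 1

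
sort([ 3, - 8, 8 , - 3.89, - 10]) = [ - 10, - 8, - 3.89, 3, 8]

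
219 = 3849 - 3630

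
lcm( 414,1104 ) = 3312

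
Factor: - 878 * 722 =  - 633916 = - 2^2 * 19^2 *439^1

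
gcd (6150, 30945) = 15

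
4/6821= 4/6821 = 0.00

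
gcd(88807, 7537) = 1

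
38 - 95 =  - 57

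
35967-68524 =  - 32557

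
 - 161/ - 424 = 161/424=0.38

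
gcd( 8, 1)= 1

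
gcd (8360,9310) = 190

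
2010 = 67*30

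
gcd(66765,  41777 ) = 1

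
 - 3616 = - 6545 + 2929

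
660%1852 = 660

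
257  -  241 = 16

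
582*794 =462108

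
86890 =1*86890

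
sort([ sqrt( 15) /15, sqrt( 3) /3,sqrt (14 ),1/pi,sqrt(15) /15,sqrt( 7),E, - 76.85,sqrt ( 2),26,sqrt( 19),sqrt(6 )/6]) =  [ - 76.85,sqrt ( 15)/15,sqrt(15) /15,1/pi, sqrt(6) /6,sqrt( 3 )/3,sqrt( 2), sqrt( 7),E,sqrt(14 ), sqrt (19 ),26 ] 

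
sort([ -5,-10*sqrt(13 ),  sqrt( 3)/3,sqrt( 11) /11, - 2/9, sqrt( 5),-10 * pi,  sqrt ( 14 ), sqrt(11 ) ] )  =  [ - 10*sqrt( 13), - 10 * pi, - 5,-2/9, sqrt(11)/11, sqrt( 3) /3, sqrt( 5), sqrt(11 ),sqrt( 14 )]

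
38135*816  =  31118160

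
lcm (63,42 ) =126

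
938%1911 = 938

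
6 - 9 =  - 3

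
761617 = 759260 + 2357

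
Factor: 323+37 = 2^3*3^2 * 5^1 = 360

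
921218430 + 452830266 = 1374048696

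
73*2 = 146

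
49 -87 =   -  38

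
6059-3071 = 2988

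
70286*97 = 6817742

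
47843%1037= 141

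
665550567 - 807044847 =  - 141494280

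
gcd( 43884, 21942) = 21942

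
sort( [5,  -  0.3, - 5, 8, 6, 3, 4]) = [-5, - 0.3,3, 4, 5, 6,8]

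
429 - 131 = 298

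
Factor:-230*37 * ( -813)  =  2^1 * 3^1 *5^1*23^1 * 37^1*271^1 = 6918630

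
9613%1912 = 53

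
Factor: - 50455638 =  - 2^1*3^2*2803091^1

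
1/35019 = 1/35019 = 0.00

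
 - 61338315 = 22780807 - 84119122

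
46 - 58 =  -  12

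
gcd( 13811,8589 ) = 7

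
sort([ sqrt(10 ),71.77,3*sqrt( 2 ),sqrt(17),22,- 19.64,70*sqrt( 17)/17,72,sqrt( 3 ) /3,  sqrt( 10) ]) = [  -  19.64, sqrt(3)/3,sqrt(10 ), sqrt(10 ), sqrt(17 ),3 * sqrt( 2 ), 70*sqrt(17 ) /17,22,71.77,  72]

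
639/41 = 15 + 24/41  =  15.59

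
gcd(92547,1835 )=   1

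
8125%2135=1720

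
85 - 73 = 12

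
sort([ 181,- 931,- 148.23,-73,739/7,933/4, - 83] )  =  [ - 931,-148.23, - 83,-73,  739/7,181,933/4] 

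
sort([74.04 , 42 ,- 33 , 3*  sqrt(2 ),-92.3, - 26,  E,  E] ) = [ - 92.3,  -  33,-26,E, E, 3*sqrt(2),42,74.04 ] 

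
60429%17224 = 8757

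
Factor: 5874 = 2^1*3^1*11^1 *89^1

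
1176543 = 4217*279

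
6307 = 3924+2383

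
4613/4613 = 1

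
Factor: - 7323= - 3^1*2441^1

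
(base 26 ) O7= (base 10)631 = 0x277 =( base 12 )447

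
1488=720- - 768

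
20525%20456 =69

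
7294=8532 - 1238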